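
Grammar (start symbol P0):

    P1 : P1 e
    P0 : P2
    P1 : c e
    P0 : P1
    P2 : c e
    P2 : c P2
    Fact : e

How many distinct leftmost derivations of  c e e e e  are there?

1

Parse trees for c e e e e:
  [P0 [P1 [P1 [P1 [P1 c e] e] e] e]]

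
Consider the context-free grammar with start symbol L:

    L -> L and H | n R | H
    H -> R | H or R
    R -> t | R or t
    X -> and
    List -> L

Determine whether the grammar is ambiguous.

Ambiguous

Witness: t or t

Derivation 1: L ⇒ H ⇒ R ⇒ R or t ⇒ t or t
Derivation 2: L ⇒ H ⇒ H or R ⇒ R or R ⇒ t or R ⇒ t or t

Two distinct leftmost derivations for the same string.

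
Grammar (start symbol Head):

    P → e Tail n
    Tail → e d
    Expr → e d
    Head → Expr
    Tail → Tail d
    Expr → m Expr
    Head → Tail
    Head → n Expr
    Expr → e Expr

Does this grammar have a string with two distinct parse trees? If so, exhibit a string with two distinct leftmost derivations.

Ambiguous

Witness: e d

Derivation 1: Head ⇒ Expr ⇒ e d
Derivation 2: Head ⇒ Tail ⇒ e d

Two distinct leftmost derivations for the same string.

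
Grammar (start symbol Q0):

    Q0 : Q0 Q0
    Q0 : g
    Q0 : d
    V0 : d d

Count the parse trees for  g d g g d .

14

Parse trees for g d g g d (showing first 6 of 14):
  [Q0 [Q0 g] [Q0 [Q0 d] [Q0 [Q0 g] [Q0 [Q0 g] [Q0 d]]]]]
  [Q0 [Q0 g] [Q0 [Q0 d] [Q0 [Q0 [Q0 g] [Q0 g]] [Q0 d]]]]
  [Q0 [Q0 g] [Q0 [Q0 [Q0 d] [Q0 g]] [Q0 [Q0 g] [Q0 d]]]]
  [Q0 [Q0 g] [Q0 [Q0 [Q0 d] [Q0 [Q0 g] [Q0 g]]] [Q0 d]]]
  [Q0 [Q0 g] [Q0 [Q0 [Q0 [Q0 d] [Q0 g]] [Q0 g]] [Q0 d]]]
  [Q0 [Q0 [Q0 g] [Q0 d]] [Q0 [Q0 g] [Q0 [Q0 g] [Q0 d]]]]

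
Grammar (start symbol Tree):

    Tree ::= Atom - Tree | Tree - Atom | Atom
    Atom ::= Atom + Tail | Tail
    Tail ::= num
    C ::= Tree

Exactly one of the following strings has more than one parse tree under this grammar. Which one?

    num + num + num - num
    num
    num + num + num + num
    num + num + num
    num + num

num + num + num - num: 2 trees
num: 1 tree
num + num + num + num: 1 tree
num + num + num: 1 tree
num + num: 1 tree

num + num + num - num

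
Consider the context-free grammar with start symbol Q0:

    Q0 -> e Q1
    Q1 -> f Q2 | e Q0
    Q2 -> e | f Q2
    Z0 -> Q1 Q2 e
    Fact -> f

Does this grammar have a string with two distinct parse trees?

Only Q0, Q1, Q2 are reachable from Q0; ignoring the rest: The reachable rules are right-linear with at most one rule per (nonterminal, next-terminal) pair. Each input token forces the next rule, so parsing is deterministic.

Unambiguous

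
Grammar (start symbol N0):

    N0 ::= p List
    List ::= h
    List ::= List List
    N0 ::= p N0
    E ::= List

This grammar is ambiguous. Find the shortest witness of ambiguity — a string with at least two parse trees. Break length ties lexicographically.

length 2: no string has ≥2 trees
length 3: no string has ≥2 trees
length 4: p h h h has 2 parse trees

Two derivations of p h h h:
  N0 ⇒ p List ⇒ p List List ⇒ p h List ⇒ p h List List ⇒ p h h List ⇒ p h h h
  N0 ⇒ p List ⇒ p List List ⇒ p List List List ⇒ p h List List ⇒ p h h List ⇒ p h h h

p h h h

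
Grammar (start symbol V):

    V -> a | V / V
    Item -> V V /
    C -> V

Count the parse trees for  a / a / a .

2

Parse trees for a / a / a:
  [V [V a] / [V [V a] / [V a]]]
  [V [V [V a] / [V a]] / [V a]]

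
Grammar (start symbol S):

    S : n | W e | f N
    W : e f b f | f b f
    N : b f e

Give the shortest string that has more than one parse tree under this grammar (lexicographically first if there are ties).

f b f e

length 1: no string has ≥2 trees
length 4: f b f e has 2 parse trees

Two derivations of f b f e:
  S ⇒ W e ⇒ f b f e
  S ⇒ f N ⇒ f b f e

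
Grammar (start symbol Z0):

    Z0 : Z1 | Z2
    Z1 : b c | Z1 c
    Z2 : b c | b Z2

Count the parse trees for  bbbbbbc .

Parse trees for bbbbbbc:
  [Z0 [Z2 b [Z2 b [Z2 b [Z2 b [Z2 b [Z2 b c]]]]]]]

1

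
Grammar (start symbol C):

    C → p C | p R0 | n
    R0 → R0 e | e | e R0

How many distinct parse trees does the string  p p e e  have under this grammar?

Parse trees for p p e e:
  [C p [C p [R0 [R0 e] e]]]
  [C p [C p [R0 e [R0 e]]]]

2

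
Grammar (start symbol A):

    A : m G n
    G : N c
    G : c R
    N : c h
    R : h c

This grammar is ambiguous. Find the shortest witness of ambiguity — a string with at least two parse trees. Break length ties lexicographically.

length 5: m c h c n has 2 parse trees

Two derivations of m c h c n:
  A ⇒ m G n ⇒ m N c n ⇒ m c h c n
  A ⇒ m G n ⇒ m c R n ⇒ m c h c n

m c h c n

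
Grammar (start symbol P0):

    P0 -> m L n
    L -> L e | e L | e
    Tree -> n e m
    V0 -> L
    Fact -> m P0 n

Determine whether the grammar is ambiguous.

Witness: m e e n

Derivation 1: P0 ⇒ m L n ⇒ m L e n ⇒ m e e n
Derivation 2: P0 ⇒ m L n ⇒ m e L n ⇒ m e e n

Two distinct leftmost derivations for the same string.

Ambiguous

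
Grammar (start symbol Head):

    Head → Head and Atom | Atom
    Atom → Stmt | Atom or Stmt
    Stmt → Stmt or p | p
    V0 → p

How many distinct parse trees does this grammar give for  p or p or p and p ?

Parse trees for p or p or p and p:
  [Head [Head [Atom [Stmt [Stmt [Stmt p] or p] or p]]] and [Atom [Stmt p]]]
  [Head [Head [Atom [Atom [Stmt p]] or [Stmt [Stmt p] or p]]] and [Atom [Stmt p]]]
  [Head [Head [Atom [Atom [Stmt [Stmt p] or p]] or [Stmt p]]] and [Atom [Stmt p]]]
  [Head [Head [Atom [Atom [Atom [Stmt p]] or [Stmt p]] or [Stmt p]]] and [Atom [Stmt p]]]

4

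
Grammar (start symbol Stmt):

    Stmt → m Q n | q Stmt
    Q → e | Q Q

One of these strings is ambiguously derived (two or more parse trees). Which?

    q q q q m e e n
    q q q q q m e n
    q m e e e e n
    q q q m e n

q m e e e e n

q q q q m e e n: 1 tree
q q q q q m e n: 1 tree
q m e e e e n: 5 trees
q q q m e n: 1 tree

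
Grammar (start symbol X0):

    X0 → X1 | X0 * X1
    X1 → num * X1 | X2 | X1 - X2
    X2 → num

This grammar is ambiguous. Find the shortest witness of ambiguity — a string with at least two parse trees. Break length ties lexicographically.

num * num

length 1: no string has ≥2 trees
length 3: num * num has 2 parse trees

Two derivations of num * num:
  X0 ⇒ X1 ⇒ num * X1 ⇒ num * X2 ⇒ num * num
  X0 ⇒ X0 * X1 ⇒ X1 * X1 ⇒ X2 * X1 ⇒ num * X1 ⇒ num * X2 ⇒ num * num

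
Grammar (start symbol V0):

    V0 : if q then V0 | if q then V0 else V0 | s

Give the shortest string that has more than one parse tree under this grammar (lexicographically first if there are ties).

if q then if q then s else s

length 1: no string has ≥2 trees
length 4: no string has ≥2 trees
length 6: no string has ≥2 trees
length 7: no string has ≥2 trees
length 9: if q then if q then s else s has 2 parse trees

Two derivations of if q then if q then s else s:
  V0 ⇒ if q then V0 ⇒ if q then if q then V0 else V0 ⇒ if q then if q then s else V0 ⇒ if q then if q then s else s
  V0 ⇒ if q then V0 else V0 ⇒ if q then if q then V0 else V0 ⇒ if q then if q then s else V0 ⇒ if q then if q then s else s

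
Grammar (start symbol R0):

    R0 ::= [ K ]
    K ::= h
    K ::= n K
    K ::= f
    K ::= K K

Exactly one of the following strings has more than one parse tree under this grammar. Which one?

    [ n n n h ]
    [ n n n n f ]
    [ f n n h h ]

[ n n n h ]: 1 tree
[ n n n n f ]: 1 tree
[ f n n h h ]: 4 trees

[ f n n h h ]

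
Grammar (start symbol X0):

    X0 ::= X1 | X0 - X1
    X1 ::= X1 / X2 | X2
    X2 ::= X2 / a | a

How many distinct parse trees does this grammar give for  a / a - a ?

Parse trees for a / a - a:
  [X0 [X0 [X1 [X1 [X2 a]] / [X2 a]]] - [X1 [X2 a]]]
  [X0 [X0 [X1 [X2 [X2 a] / a]]] - [X1 [X2 a]]]

2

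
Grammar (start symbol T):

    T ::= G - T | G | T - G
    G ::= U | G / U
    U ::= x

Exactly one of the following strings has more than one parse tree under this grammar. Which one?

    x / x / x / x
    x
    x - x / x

x - x / x

x / x / x / x: 1 tree
x: 1 tree
x - x / x: 2 trees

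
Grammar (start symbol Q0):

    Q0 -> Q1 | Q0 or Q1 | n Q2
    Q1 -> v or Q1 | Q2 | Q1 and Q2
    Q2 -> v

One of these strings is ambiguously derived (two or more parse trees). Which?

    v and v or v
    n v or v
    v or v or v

v or v or v

v and v or v: 1 tree
n v or v: 1 tree
v or v or v: 4 trees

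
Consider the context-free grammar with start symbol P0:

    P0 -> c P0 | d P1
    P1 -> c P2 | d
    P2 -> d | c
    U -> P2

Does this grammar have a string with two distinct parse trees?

(U is unreachable from P0, so its rules don't affect L(P0).) The reachable rules are right-linear with at most one rule per (nonterminal, next-terminal) pair. Each input token forces the next rule, so parsing is deterministic.

Unambiguous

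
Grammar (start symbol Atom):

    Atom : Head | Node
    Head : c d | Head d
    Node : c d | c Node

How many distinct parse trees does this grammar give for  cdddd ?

Parse trees for cdddd:
  [Atom [Head [Head [Head [Head c d] d] d] d]]

1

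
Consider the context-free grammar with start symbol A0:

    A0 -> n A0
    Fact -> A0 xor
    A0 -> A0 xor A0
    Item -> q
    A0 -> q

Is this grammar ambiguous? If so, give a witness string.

Ambiguous

Witness: n q xor q

Derivation 1: A0 ⇒ n A0 ⇒ n A0 xor A0 ⇒ n q xor A0 ⇒ n q xor q
Derivation 2: A0 ⇒ A0 xor A0 ⇒ n A0 xor A0 ⇒ n q xor A0 ⇒ n q xor q

Two distinct leftmost derivations for the same string.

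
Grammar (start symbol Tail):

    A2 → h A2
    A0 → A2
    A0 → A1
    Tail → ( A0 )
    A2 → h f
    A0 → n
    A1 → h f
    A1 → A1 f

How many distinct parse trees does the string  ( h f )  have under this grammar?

Parse trees for ( h f ):
  [Tail ( [A0 [A2 h f]] )]
  [Tail ( [A0 [A1 h f]] )]

2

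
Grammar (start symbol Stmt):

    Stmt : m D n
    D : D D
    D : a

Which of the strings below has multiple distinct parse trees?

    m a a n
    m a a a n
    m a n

m a a a n

m a a n: 1 tree
m a a a n: 2 trees
m a n: 1 tree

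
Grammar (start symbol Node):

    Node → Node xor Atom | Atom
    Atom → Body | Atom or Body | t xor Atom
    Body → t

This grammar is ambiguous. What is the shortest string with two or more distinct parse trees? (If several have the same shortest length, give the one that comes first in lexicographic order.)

length 1: no string has ≥2 trees
length 3: t xor t has 2 parse trees

Two derivations of t xor t:
  Node ⇒ Node xor Atom ⇒ Atom xor Atom ⇒ Body xor Atom ⇒ t xor Atom ⇒ t xor Body ⇒ t xor t
  Node ⇒ Atom ⇒ t xor Atom ⇒ t xor Body ⇒ t xor t

t xor t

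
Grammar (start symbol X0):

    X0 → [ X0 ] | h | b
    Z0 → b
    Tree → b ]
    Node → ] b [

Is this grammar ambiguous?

Only X0 is reachable from X0; ignoring the rest: Each string is a nest of matched brackets around a single atom. An opening bracket forces the recursive rule; an atom forces the base rule.

Unambiguous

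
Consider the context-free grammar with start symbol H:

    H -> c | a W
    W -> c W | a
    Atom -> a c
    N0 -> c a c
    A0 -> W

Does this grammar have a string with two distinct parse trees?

Only H, W are reachable from H; ignoring the rest: Each reachable nonterminal has at most one production per leading terminal, and all productions are right-linear; the derivation is determined token-by-token.

Unambiguous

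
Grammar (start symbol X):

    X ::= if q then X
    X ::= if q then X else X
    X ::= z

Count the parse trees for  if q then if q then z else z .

2

Parse trees for if q then if q then z else z:
  [X if q then [X if q then [X z] else [X z]]]
  [X if q then [X if q then [X z]] else [X z]]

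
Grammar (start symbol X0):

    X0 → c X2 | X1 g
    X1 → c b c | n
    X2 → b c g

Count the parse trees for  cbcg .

Parse trees for cbcg:
  [X0 c [X2 b c g]]
  [X0 [X1 c b c] g]

2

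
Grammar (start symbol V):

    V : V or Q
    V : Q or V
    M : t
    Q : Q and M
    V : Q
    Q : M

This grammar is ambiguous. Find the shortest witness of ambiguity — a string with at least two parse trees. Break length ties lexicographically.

length 1: no string has ≥2 trees
length 3: t or t has 2 parse trees

Two derivations of t or t:
  V ⇒ V or Q ⇒ Q or Q ⇒ M or Q ⇒ t or Q ⇒ t or M ⇒ t or t
  V ⇒ Q or V ⇒ M or V ⇒ t or V ⇒ t or Q ⇒ t or M ⇒ t or t

t or t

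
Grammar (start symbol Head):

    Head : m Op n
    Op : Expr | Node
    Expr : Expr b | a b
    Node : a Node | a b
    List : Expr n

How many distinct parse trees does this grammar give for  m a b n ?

Parse trees for m a b n:
  [Head m [Op [Expr a b]] n]
  [Head m [Op [Node a b]] n]

2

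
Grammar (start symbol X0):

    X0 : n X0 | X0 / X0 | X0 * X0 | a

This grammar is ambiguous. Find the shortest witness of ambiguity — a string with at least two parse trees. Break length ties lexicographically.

length 1: no string has ≥2 trees
length 2: no string has ≥2 trees
length 3: no string has ≥2 trees
length 4: n a * a has 2 parse trees

Two derivations of n a * a:
  X0 ⇒ n X0 ⇒ n X0 * X0 ⇒ n a * X0 ⇒ n a * a
  X0 ⇒ X0 * X0 ⇒ n X0 * X0 ⇒ n a * X0 ⇒ n a * a

n a * a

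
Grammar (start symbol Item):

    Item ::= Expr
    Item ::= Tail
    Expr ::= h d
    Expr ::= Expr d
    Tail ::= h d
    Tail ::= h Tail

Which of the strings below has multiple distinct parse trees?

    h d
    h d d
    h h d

h d: 2 trees
h d d: 1 tree
h h d: 1 tree

h d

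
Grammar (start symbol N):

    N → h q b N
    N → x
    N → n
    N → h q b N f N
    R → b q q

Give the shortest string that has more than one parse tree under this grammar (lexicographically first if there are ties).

h q b h q b n f n

length 1: no string has ≥2 trees
length 4: no string has ≥2 trees
length 6: no string has ≥2 trees
length 7: no string has ≥2 trees
length 9: h q b h q b n f n has 2 parse trees

Two derivations of h q b h q b n f n:
  N ⇒ h q b N ⇒ h q b h q b N f N ⇒ h q b h q b n f N ⇒ h q b h q b n f n
  N ⇒ h q b N f N ⇒ h q b h q b N f N ⇒ h q b h q b n f N ⇒ h q b h q b n f n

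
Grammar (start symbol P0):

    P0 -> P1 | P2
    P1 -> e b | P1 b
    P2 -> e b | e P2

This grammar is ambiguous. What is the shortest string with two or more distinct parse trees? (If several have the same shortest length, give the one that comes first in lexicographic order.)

length 2: e b has 2 parse trees

Two derivations of e b:
  P0 ⇒ P1 ⇒ e b
  P0 ⇒ P2 ⇒ e b

e b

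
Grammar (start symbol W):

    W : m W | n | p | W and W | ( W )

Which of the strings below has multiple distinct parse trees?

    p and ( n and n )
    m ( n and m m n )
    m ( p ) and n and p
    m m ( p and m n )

p and ( n and n ): 1 tree
m ( n and m m n ): 1 tree
m ( p ) and n and p: 5 trees
m m ( p and m n ): 1 tree

m ( p ) and n and p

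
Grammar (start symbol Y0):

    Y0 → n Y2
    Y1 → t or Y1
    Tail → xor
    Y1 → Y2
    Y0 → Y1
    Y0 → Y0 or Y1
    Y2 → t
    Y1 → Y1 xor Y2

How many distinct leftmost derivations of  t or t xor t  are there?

3

Parse trees for t or t xor t:
  [Y0 [Y1 t or [Y1 [Y1 [Y2 t]] xor [Y2 t]]]]
  [Y0 [Y1 [Y1 t or [Y1 [Y2 t]]] xor [Y2 t]]]
  [Y0 [Y0 [Y1 [Y2 t]]] or [Y1 [Y1 [Y2 t]] xor [Y2 t]]]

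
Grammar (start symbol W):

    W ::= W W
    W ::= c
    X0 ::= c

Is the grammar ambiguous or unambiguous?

Ambiguous

Witness: c c c

Derivation 1: W ⇒ W W ⇒ W W W ⇒ c W W ⇒ c c W ⇒ c c c
Derivation 2: W ⇒ W W ⇒ c W ⇒ c W W ⇒ c c W ⇒ c c c

Two distinct leftmost derivations for the same string.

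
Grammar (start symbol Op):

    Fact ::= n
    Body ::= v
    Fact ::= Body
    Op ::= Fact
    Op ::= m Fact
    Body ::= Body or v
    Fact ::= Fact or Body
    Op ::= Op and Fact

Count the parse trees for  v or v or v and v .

Parse trees for v or v or v and v:
  [Op [Op [Fact [Body [Body [Body v] or v] or v]]] and [Fact [Body v]]]
  [Op [Op [Fact [Fact [Body v]] or [Body [Body v] or v]]] and [Fact [Body v]]]
  [Op [Op [Fact [Fact [Body [Body v] or v]] or [Body v]]] and [Fact [Body v]]]
  [Op [Op [Fact [Fact [Fact [Body v]] or [Body v]] or [Body v]]] and [Fact [Body v]]]

4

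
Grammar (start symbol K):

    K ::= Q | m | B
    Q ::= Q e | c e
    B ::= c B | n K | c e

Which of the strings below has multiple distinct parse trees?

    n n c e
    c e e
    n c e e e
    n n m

n n c e

n n c e: 2 trees
c e e: 1 tree
n c e e e: 1 tree
n n m: 1 tree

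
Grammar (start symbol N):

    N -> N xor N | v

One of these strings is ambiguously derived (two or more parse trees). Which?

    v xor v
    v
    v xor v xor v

v xor v: 1 tree
v: 1 tree
v xor v xor v: 2 trees

v xor v xor v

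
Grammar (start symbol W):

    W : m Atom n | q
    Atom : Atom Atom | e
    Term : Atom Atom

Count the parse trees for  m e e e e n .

5

Parse trees for m e e e e n:
  [W m [Atom [Atom e] [Atom [Atom e] [Atom [Atom e] [Atom e]]]] n]
  [W m [Atom [Atom e] [Atom [Atom [Atom e] [Atom e]] [Atom e]]] n]
  [W m [Atom [Atom [Atom e] [Atom e]] [Atom [Atom e] [Atom e]]] n]
  [W m [Atom [Atom [Atom e] [Atom [Atom e] [Atom e]]] [Atom e]] n]
  [W m [Atom [Atom [Atom [Atom e] [Atom e]] [Atom e]] [Atom e]] n]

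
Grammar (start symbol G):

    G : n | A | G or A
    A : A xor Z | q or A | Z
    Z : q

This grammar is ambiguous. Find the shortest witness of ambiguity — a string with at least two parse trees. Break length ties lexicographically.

q or q

length 1: no string has ≥2 trees
length 3: q or q has 2 parse trees

Two derivations of q or q:
  G ⇒ A ⇒ q or A ⇒ q or Z ⇒ q or q
  G ⇒ G or A ⇒ A or A ⇒ Z or A ⇒ q or A ⇒ q or Z ⇒ q or q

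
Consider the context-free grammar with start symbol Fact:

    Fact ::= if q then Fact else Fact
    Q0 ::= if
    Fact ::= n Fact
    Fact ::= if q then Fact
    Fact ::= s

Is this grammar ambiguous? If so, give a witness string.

Witness: if q then if q then s else s

Derivation 1: Fact ⇒ if q then Fact else Fact ⇒ if q then if q then Fact else Fact ⇒ if q then if q then s else Fact ⇒ if q then if q then s else s
Derivation 2: Fact ⇒ if q then Fact ⇒ if q then if q then Fact else Fact ⇒ if q then if q then s else Fact ⇒ if q then if q then s else s

Two distinct leftmost derivations for the same string.

Ambiguous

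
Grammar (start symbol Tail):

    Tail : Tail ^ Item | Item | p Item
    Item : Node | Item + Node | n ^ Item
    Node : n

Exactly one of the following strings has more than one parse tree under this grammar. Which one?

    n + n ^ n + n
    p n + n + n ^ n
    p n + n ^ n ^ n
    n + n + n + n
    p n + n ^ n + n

n + n ^ n + n: 1 tree
p n + n + n ^ n: 1 tree
p n + n ^ n ^ n: 2 trees
n + n + n + n: 1 tree
p n + n ^ n + n: 1 tree

p n + n ^ n ^ n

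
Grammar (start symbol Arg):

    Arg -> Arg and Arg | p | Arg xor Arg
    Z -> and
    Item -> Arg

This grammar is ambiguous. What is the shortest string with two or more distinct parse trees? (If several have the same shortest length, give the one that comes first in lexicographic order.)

p and p and p

length 1: no string has ≥2 trees
length 3: no string has ≥2 trees
length 5: p and p and p has 2 parse trees

Two derivations of p and p and p:
  Arg ⇒ Arg and Arg ⇒ Arg and Arg and Arg ⇒ p and Arg and Arg ⇒ p and p and Arg ⇒ p and p and p
  Arg ⇒ Arg and Arg ⇒ p and Arg ⇒ p and Arg and Arg ⇒ p and p and Arg ⇒ p and p and p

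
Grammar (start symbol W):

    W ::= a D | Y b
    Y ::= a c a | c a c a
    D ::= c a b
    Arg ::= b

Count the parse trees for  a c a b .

Parse trees for a c a b:
  [W a [D c a b]]
  [W [Y a c a] b]

2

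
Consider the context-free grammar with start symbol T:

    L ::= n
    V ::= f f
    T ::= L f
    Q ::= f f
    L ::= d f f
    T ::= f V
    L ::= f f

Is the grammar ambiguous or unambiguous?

Ambiguous

Witness: f f f

Derivation 1: T ⇒ L f ⇒ f f f
Derivation 2: T ⇒ f V ⇒ f f f

Two distinct leftmost derivations for the same string.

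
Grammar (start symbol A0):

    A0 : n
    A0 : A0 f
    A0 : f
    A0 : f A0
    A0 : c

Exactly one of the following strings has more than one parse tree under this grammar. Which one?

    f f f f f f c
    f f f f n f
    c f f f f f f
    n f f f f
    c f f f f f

f f f f n f

f f f f f f c: 1 tree
f f f f n f: 5 trees
c f f f f f f: 1 tree
n f f f f: 1 tree
c f f f f f: 1 tree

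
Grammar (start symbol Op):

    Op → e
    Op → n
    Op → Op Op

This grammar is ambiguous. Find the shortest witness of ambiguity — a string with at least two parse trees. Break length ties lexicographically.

e e e

length 1: no string has ≥2 trees
length 2: no string has ≥2 trees
length 3: e e e has 2 parse trees

Two derivations of e e e:
  Op ⇒ Op Op ⇒ e Op ⇒ e Op Op ⇒ e e Op ⇒ e e e
  Op ⇒ Op Op ⇒ Op Op Op ⇒ e Op Op ⇒ e e Op ⇒ e e e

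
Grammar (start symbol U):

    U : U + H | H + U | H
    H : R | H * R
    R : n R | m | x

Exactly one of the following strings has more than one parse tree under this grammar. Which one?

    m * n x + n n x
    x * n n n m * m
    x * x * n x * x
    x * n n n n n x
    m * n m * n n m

m * n x + n n x: 2 trees
x * n n n m * m: 1 tree
x * x * n x * x: 1 tree
x * n n n n n x: 1 tree
m * n m * n n m: 1 tree

m * n x + n n x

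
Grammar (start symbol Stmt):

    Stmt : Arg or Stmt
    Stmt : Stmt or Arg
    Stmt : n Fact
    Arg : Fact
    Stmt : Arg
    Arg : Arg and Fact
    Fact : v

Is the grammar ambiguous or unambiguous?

Witness: v or v

Derivation 1: Stmt ⇒ Arg or Stmt ⇒ Fact or Stmt ⇒ v or Stmt ⇒ v or Arg ⇒ v or Fact ⇒ v or v
Derivation 2: Stmt ⇒ Stmt or Arg ⇒ Arg or Arg ⇒ Fact or Arg ⇒ v or Arg ⇒ v or Fact ⇒ v or v

Two distinct leftmost derivations for the same string.

Ambiguous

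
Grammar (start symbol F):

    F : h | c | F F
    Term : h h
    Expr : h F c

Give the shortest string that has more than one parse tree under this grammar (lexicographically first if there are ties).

length 1: no string has ≥2 trees
length 2: no string has ≥2 trees
length 3: c c c has 2 parse trees

Two derivations of c c c:
  F ⇒ F F ⇒ c F ⇒ c F F ⇒ c c F ⇒ c c c
  F ⇒ F F ⇒ F F F ⇒ c F F ⇒ c c F ⇒ c c c

c c c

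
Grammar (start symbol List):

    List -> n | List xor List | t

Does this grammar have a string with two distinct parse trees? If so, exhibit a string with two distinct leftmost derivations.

Witness: n xor n xor n

Derivation 1: List ⇒ List xor List ⇒ n xor List ⇒ n xor List xor List ⇒ n xor n xor List ⇒ n xor n xor n
Derivation 2: List ⇒ List xor List ⇒ List xor List xor List ⇒ n xor List xor List ⇒ n xor n xor List ⇒ n xor n xor n

Two distinct leftmost derivations for the same string.

Ambiguous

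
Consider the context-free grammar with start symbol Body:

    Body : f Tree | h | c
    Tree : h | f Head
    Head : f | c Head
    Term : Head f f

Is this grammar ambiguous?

Only Body, Tree, Head are reachable from Body; ignoring the rest: Restricted to the reachable nonterminals, every rule has the form A → t or A → t B, and no two rules for the same A share a first terminal. The grammar encodes a DFA — one run per string.

Unambiguous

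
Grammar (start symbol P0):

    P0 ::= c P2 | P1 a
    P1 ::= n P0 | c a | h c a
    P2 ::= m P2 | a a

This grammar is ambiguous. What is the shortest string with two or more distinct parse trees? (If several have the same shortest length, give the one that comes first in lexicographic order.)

length 3: c a a has 2 parse trees

Two derivations of c a a:
  P0 ⇒ c P2 ⇒ c a a
  P0 ⇒ P1 a ⇒ c a a

c a a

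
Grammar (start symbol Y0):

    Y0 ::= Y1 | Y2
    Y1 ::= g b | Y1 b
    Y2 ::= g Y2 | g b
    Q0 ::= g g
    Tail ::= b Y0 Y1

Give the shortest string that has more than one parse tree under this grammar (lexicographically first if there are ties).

g b

length 2: g b has 2 parse trees

Two derivations of g b:
  Y0 ⇒ Y1 ⇒ g b
  Y0 ⇒ Y2 ⇒ g b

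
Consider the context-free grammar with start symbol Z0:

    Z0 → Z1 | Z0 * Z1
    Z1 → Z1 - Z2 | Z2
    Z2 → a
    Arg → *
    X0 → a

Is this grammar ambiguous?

(Arg, X0 are unreachable from Z0, so their rules don't affect L(Z0).) Z0 → Z0 * Z1 | Z1  ;  Z1 → Z1 - Z2 | Z2  — a left-associative chain with Z2 at the bottom. Each string factors uniquely by precedence.

Unambiguous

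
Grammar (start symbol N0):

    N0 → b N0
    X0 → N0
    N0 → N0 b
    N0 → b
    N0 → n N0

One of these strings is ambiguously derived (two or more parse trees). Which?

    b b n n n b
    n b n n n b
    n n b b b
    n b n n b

b b n n n b: 1 tree
n b n n n b: 1 tree
n n b b b: 11 trees
n b n n b: 1 tree

n n b b b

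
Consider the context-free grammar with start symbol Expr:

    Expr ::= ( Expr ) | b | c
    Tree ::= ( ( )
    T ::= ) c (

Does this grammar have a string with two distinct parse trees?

(Tree, T are unreachable from Expr, so their rules don't affect L(Expr).) L(Expr) is { openⁿ atom closeⁿ : n ≥ 0 }. The bracket depth fixes n, and the derivation is forced at every step.

Unambiguous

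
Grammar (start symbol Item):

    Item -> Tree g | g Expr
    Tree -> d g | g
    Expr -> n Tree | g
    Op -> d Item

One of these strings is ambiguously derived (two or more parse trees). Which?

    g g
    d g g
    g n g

g g

g g: 2 trees
d g g: 1 tree
g n g: 1 tree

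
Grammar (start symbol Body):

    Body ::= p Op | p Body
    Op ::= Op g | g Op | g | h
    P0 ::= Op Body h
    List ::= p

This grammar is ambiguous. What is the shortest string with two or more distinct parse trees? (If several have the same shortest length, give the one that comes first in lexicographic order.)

p g g

length 2: no string has ≥2 trees
length 3: p g g has 2 parse trees

Two derivations of p g g:
  Body ⇒ p Op ⇒ p Op g ⇒ p g g
  Body ⇒ p Op ⇒ p g Op ⇒ p g g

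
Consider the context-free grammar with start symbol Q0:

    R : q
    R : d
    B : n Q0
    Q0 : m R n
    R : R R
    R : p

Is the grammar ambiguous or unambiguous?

Witness: m d d d n

Derivation 1: Q0 ⇒ m R n ⇒ m R R n ⇒ m d R n ⇒ m d R R n ⇒ m d d R n ⇒ m d d d n
Derivation 2: Q0 ⇒ m R n ⇒ m R R n ⇒ m R R R n ⇒ m d R R n ⇒ m d d R n ⇒ m d d d n

Two distinct leftmost derivations for the same string.

Ambiguous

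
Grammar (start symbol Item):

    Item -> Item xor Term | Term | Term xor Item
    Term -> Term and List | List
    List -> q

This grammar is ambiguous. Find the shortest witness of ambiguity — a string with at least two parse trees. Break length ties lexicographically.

length 1: no string has ≥2 trees
length 3: q xor q has 2 parse trees

Two derivations of q xor q:
  Item ⇒ Item xor Term ⇒ Term xor Term ⇒ List xor Term ⇒ q xor Term ⇒ q xor List ⇒ q xor q
  Item ⇒ Term xor Item ⇒ List xor Item ⇒ q xor Item ⇒ q xor Term ⇒ q xor List ⇒ q xor q

q xor q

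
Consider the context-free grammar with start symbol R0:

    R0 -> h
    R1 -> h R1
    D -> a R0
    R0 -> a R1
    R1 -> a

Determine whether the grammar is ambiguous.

(D is unreachable from R0, so its rules don't affect L(R0).) Restricted to the reachable nonterminals, every rule has the form A → t or A → t B, and no two rules for the same A share a first terminal. The grammar encodes a DFA — one run per string.

Unambiguous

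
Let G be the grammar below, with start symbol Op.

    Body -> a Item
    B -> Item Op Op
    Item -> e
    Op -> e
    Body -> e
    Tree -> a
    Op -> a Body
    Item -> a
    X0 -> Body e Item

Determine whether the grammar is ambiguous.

(B, Tree, X0 are unreachable from Op, so their rules don't affect L(Op).) Restricted to the reachable nonterminals, every rule has the form A → t or A → t B, and no two rules for the same A share a first terminal. The grammar encodes a DFA — one run per string.

Unambiguous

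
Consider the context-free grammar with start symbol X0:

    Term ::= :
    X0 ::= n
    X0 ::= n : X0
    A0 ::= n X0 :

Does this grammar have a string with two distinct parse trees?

Unambiguous

(A0, Term are unreachable from X0, so their rules don't affect L(X0).) Right-recursive list with a separator: after each atom, whether the separator follows determines the rule. One parse per string.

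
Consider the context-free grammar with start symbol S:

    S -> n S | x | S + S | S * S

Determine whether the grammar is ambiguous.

Witness: n x * x

Derivation 1: S ⇒ n S ⇒ n S * S ⇒ n x * S ⇒ n x * x
Derivation 2: S ⇒ S * S ⇒ n S * S ⇒ n x * S ⇒ n x * x

Two distinct leftmost derivations for the same string.

Ambiguous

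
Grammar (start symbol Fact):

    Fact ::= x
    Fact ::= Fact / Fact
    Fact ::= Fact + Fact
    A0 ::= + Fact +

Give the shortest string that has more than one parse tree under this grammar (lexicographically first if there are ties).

length 1: no string has ≥2 trees
length 3: no string has ≥2 trees
length 5: x + x + x has 2 parse trees

Two derivations of x + x + x:
  Fact ⇒ Fact + Fact ⇒ x + Fact ⇒ x + Fact + Fact ⇒ x + x + Fact ⇒ x + x + x
  Fact ⇒ Fact + Fact ⇒ Fact + Fact + Fact ⇒ x + Fact + Fact ⇒ x + x + Fact ⇒ x + x + x

x + x + x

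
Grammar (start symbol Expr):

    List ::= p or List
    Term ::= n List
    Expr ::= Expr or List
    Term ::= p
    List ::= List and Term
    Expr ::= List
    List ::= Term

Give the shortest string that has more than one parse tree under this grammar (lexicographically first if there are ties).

p or p

length 1: no string has ≥2 trees
length 2: no string has ≥2 trees
length 3: p or p has 2 parse trees

Two derivations of p or p:
  Expr ⇒ Expr or List ⇒ List or List ⇒ Term or List ⇒ p or List ⇒ p or Term ⇒ p or p
  Expr ⇒ List ⇒ p or List ⇒ p or Term ⇒ p or p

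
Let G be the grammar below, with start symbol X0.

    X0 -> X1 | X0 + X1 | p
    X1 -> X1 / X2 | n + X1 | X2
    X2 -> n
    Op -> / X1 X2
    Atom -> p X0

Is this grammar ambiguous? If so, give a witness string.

Witness: n + n

Derivation 1: X0 ⇒ X1 ⇒ n + X1 ⇒ n + X2 ⇒ n + n
Derivation 2: X0 ⇒ X0 + X1 ⇒ X1 + X1 ⇒ X2 + X1 ⇒ n + X1 ⇒ n + X2 ⇒ n + n

Two distinct leftmost derivations for the same string.

Ambiguous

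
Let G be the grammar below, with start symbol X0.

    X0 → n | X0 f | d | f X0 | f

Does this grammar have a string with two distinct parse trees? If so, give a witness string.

Witness: f f

Derivation 1: X0 ⇒ X0 f ⇒ f f
Derivation 2: X0 ⇒ f X0 ⇒ f f

Two distinct leftmost derivations for the same string.

Ambiguous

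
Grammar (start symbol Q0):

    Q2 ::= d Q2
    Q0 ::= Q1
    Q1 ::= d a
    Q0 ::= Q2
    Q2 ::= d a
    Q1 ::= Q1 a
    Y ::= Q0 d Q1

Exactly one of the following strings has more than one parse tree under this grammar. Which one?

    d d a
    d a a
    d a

d a

d d a: 1 tree
d a a: 1 tree
d a: 2 trees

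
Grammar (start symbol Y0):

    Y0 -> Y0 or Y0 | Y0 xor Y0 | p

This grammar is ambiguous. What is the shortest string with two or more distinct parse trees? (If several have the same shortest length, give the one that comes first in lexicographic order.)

p or p or p

length 1: no string has ≥2 trees
length 3: no string has ≥2 trees
length 5: p or p or p has 2 parse trees

Two derivations of p or p or p:
  Y0 ⇒ Y0 or Y0 ⇒ Y0 or Y0 or Y0 ⇒ p or Y0 or Y0 ⇒ p or p or Y0 ⇒ p or p or p
  Y0 ⇒ Y0 or Y0 ⇒ p or Y0 ⇒ p or Y0 or Y0 ⇒ p or p or Y0 ⇒ p or p or p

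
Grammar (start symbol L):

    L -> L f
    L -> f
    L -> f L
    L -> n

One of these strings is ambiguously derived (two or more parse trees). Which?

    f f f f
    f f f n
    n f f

f f f f

f f f f: 8 trees
f f f n: 1 tree
n f f: 1 tree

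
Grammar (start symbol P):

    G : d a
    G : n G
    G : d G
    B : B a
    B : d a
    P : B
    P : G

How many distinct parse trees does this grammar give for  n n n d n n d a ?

1

Parse trees for n n n d n n d a:
  [P [G n [G n [G n [G d [G n [G n [G d a]]]]]]]]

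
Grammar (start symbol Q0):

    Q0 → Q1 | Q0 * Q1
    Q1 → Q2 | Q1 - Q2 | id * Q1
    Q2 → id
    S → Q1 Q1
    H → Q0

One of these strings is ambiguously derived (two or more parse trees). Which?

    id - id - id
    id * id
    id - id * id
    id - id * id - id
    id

id - id - id: 1 tree
id * id: 2 trees
id - id * id: 1 tree
id - id * id - id: 1 tree
id: 1 tree

id * id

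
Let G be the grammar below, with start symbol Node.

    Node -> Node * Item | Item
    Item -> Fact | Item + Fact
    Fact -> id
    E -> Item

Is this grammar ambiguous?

Unambiguous

Only Node, Item, Fact are reachable from Node; ignoring the rest: The grammar is stratified — Node handles '*' (left-recursive), Item handles '+', Fact atoms. Each operator has a fixed associativity and precedence level, so every string has one parse.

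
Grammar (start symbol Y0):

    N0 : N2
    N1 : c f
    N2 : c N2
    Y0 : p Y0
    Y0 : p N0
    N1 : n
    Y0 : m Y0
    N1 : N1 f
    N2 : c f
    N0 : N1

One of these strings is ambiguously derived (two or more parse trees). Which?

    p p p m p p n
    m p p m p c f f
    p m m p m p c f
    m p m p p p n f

p m m p m p c f

p p p m p p n: 1 tree
m p p m p c f f: 1 tree
p m m p m p c f: 2 trees
m p m p p p n f: 1 tree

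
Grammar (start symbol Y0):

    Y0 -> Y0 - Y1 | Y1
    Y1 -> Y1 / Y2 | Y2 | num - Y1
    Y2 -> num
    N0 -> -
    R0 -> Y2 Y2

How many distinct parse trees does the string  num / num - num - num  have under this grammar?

Parse trees for num / num - num - num:
  [Y0 [Y0 [Y1 [Y1 [Y2 num]] / [Y2 num]]] - [Y1 num - [Y1 [Y2 num]]]]
  [Y0 [Y0 [Y0 [Y1 [Y1 [Y2 num]] / [Y2 num]]] - [Y1 [Y2 num]]] - [Y1 [Y2 num]]]

2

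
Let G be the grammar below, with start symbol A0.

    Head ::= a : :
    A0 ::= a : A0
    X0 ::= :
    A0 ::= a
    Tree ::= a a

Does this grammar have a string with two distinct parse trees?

(X0, Head, Tree are unreachable from A0, so their rules don't affect L(A0).) Right-recursive list with a separator: after each atom, whether the separator follows determines the rule. One parse per string.

Unambiguous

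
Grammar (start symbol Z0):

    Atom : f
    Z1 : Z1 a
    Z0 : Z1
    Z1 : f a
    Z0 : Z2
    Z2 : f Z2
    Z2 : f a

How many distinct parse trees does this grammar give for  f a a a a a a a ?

1

Parse trees for f a a a a a a a:
  [Z0 [Z1 [Z1 [Z1 [Z1 [Z1 [Z1 [Z1 f a] a] a] a] a] a] a]]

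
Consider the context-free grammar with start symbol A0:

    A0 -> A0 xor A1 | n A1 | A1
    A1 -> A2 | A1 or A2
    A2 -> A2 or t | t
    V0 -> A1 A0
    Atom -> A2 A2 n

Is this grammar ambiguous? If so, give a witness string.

Ambiguous

Witness: t or t

Derivation 1: A0 ⇒ A1 ⇒ A2 ⇒ A2 or t ⇒ t or t
Derivation 2: A0 ⇒ A1 ⇒ A1 or A2 ⇒ A2 or A2 ⇒ t or A2 ⇒ t or t

Two distinct leftmost derivations for the same string.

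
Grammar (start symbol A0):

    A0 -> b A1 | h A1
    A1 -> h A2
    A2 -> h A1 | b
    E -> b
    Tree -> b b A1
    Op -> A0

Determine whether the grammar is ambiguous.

Unambiguous

Only A0, A1, A2 are reachable from A0; ignoring the rest: Each reachable nonterminal has at most one production per leading terminal, and all productions are right-linear; the derivation is determined token-by-token.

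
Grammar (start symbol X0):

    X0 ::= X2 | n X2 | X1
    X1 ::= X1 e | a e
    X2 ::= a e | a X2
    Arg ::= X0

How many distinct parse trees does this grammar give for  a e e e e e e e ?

Parse trees for a e e e e e e e:
  [X0 [X1 [X1 [X1 [X1 [X1 [X1 [X1 a e] e] e] e] e] e] e]]

1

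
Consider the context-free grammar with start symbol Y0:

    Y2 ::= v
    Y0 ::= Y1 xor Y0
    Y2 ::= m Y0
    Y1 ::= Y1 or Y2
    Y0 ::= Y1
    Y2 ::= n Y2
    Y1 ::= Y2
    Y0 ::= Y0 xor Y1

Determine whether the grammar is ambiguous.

Ambiguous

Witness: v xor v

Derivation 1: Y0 ⇒ Y1 xor Y0 ⇒ Y2 xor Y0 ⇒ v xor Y0 ⇒ v xor Y1 ⇒ v xor Y2 ⇒ v xor v
Derivation 2: Y0 ⇒ Y0 xor Y1 ⇒ Y1 xor Y1 ⇒ Y2 xor Y1 ⇒ v xor Y1 ⇒ v xor Y2 ⇒ v xor v

Two distinct leftmost derivations for the same string.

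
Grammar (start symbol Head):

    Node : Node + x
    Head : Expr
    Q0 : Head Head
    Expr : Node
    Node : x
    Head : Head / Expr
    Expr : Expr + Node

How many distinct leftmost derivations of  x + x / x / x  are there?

Parse trees for x + x / x / x:
  [Head [Head [Head [Expr [Node [Node x] + x]]] / [Expr [Node x]]] / [Expr [Node x]]]
  [Head [Head [Head [Expr [Expr [Node x]] + [Node x]]] / [Expr [Node x]]] / [Expr [Node x]]]

2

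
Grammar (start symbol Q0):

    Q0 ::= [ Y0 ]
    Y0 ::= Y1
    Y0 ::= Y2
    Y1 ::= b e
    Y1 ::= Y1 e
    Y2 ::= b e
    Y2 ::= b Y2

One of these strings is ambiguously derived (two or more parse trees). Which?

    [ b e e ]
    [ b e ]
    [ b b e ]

[ b e e ]: 1 tree
[ b e ]: 2 trees
[ b b e ]: 1 tree

[ b e ]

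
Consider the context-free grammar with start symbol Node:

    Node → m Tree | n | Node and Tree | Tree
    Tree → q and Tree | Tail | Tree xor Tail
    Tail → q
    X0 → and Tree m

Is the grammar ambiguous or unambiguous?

Witness: q and q

Derivation 1: Node ⇒ Node and Tree ⇒ Tree and Tree ⇒ Tail and Tree ⇒ q and Tree ⇒ q and Tail ⇒ q and q
Derivation 2: Node ⇒ Tree ⇒ q and Tree ⇒ q and Tail ⇒ q and q

Two distinct leftmost derivations for the same string.

Ambiguous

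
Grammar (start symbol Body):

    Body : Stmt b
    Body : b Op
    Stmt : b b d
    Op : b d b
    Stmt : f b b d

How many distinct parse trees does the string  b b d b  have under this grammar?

2

Parse trees for b b d b:
  [Body [Stmt b b d] b]
  [Body b [Op b d b]]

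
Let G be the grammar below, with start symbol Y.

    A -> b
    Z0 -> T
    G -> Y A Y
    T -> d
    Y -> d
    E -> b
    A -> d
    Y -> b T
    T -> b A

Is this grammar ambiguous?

Only Y, T, A are reachable from Y; ignoring the rest: Each reachable nonterminal has at most one production per leading terminal, and all productions are right-linear; the derivation is determined token-by-token.

Unambiguous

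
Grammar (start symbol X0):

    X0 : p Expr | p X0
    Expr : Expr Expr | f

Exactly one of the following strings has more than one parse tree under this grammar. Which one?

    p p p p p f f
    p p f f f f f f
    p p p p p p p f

p p p p p f f: 1 tree
p p f f f f f f: 42 trees
p p p p p p p f: 1 tree

p p f f f f f f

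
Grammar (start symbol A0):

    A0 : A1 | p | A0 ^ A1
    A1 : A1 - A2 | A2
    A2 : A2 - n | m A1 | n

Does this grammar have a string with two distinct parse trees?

Ambiguous

Witness: n - n

Derivation 1: A0 ⇒ A1 ⇒ A1 - A2 ⇒ A2 - A2 ⇒ n - A2 ⇒ n - n
Derivation 2: A0 ⇒ A1 ⇒ A2 ⇒ A2 - n ⇒ n - n

Two distinct leftmost derivations for the same string.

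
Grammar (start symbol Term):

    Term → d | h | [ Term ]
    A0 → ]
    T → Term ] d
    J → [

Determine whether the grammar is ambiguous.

Unambiguous

(A0, T, J are unreachable from Term, so their rules don't affect L(Term).) Each string is a nest of matched brackets around a single atom. An opening bracket forces the recursive rule; an atom forces the base rule.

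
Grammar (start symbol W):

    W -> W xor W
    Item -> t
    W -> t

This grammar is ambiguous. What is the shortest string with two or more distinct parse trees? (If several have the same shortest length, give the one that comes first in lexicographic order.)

length 1: no string has ≥2 trees
length 3: no string has ≥2 trees
length 5: t xor t xor t has 2 parse trees

Two derivations of t xor t xor t:
  W ⇒ W xor W ⇒ W xor W xor W ⇒ t xor W xor W ⇒ t xor t xor W ⇒ t xor t xor t
  W ⇒ W xor W ⇒ t xor W ⇒ t xor W xor W ⇒ t xor t xor W ⇒ t xor t xor t

t xor t xor t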